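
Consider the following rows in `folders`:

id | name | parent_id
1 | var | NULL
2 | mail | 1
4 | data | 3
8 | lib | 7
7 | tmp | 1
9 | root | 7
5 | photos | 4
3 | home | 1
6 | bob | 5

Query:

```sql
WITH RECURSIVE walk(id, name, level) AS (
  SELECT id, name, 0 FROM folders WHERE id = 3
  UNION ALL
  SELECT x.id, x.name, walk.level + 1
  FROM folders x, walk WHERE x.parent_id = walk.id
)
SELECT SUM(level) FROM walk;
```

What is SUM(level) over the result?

Base: id=3 (home) at level 0.
Iteration 1: rows with parent_id in {3} -> data (id 4, level 1).
Iteration 2: rows with parent_id in {4} -> photos (id 5, level 2).
Iteration 3: rows with parent_id in {5} -> bob (id 6, level 3).
Iteration 4: no rows with parent_id in {6}; recursion stops.
SUM(level) = 0 + 1 + 2 + 3 = 6.

6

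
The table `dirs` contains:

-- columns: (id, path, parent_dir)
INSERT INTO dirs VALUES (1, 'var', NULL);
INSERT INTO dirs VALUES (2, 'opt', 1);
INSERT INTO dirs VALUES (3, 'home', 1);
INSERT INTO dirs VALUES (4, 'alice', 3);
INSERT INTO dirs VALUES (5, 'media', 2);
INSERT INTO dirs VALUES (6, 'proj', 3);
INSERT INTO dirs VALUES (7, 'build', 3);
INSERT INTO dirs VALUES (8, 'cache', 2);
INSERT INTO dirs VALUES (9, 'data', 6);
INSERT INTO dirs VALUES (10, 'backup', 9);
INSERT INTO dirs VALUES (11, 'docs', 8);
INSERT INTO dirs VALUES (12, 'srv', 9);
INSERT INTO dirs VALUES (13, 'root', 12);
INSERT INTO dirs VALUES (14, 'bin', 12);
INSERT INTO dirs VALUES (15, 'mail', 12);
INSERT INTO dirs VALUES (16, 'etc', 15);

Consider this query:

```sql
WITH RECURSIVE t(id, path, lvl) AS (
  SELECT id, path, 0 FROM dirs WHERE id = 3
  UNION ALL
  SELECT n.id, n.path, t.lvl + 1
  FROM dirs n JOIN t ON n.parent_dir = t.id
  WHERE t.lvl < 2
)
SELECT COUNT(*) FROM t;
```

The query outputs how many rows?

Base: id=3 (home) at lvl 0.
Iteration 1: rows with parent_dir in {3} -> alice (id 4, lvl 1), proj (id 6, lvl 1), build (id 7, lvl 1).
Iteration 2: rows with parent_dir in {4,6,7} -> data (id 9, lvl 2).
Iteration 3: lvl < 2 fails for all current rows; recursion stops.
Total rows emitted: 5.

5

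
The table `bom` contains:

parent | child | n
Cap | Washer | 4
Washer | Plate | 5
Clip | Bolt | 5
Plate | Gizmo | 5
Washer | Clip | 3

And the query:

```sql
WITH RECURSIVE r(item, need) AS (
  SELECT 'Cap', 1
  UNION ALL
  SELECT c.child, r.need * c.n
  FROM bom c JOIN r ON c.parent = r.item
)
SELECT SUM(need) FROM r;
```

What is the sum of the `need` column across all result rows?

197

Base: (Cap, need=1).
Iteration 1: components of {Cap} -> Washer = 1*4 = 4.
Iteration 2: components of {Washer} -> Clip = 4*3 = 12, Plate = 4*5 = 20.
Iteration 3: components of {Clip,Plate} -> Bolt = 12*5 = 60, Gizmo = 20*5 = 100.
Iteration 4: no further components; recursion stops.
SUM(need) = 1 + 4 + 20 + 12 + 100 + 60 = 197.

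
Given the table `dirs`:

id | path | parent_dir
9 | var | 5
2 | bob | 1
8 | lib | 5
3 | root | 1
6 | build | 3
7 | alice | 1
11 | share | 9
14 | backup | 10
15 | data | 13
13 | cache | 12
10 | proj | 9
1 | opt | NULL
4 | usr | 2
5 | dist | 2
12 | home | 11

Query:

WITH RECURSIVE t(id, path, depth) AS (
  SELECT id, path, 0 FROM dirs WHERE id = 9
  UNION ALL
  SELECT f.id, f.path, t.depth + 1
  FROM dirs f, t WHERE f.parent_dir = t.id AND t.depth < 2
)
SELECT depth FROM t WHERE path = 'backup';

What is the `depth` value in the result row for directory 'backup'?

Base: id=9 (var) at depth 0.
Iteration 1: rows with parent_dir in {9} -> proj (id 10, depth 1), share (id 11, depth 1).
Iteration 2: rows with parent_dir in {10,11} -> home (id 12, depth 2), backup (id 14, depth 2).
Iteration 3: depth < 2 fails for all current rows; recursion stops.

2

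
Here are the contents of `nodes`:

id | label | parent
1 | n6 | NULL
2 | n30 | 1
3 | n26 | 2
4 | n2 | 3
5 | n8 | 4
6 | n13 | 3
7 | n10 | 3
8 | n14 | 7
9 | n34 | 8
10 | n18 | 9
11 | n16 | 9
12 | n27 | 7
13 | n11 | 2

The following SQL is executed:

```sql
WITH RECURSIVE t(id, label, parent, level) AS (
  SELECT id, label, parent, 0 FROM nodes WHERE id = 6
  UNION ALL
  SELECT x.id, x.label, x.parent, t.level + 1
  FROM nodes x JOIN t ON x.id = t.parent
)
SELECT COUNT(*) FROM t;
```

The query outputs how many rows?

4

Base: id=6 (n13), parent=3, level 0.
Iteration 1: join on id=3 -> n26 (id 3, parent=2, level 1).
Iteration 2: join on id=2 -> n30 (id 2, parent=1, level 2).
Iteration 3: join on id=1 -> n6 (id 1, parent=NULL, level 3).
Iteration 4: parent is NULL; no match; recursion stops.
Total rows emitted: 4.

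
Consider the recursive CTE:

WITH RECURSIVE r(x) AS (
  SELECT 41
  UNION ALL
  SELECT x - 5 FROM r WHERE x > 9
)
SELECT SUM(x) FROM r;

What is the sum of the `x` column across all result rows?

Base: x=41.
Iteration 1: 41 > 9 holds -> x = 41 - 5 = 36.
Iteration 2: 36 > 9 holds -> x = 36 - 5 = 31.
Iteration 3: 31 > 9 holds -> x = 31 - 5 = 26.
Iteration 4: 26 > 9 holds -> x = 26 - 5 = 21.
Iteration 5: 21 > 9 holds -> x = 21 - 5 = 16.
Iteration 6: 16 > 9 holds -> x = 16 - 5 = 11.
Iteration 7: 11 > 9 holds -> x = 11 - 5 = 6.
Iteration 8: 6 > 9 fails; recursion stops.
SUM(x) = 41 + 36 + 31 + 26 + 21 + 16 + 11 + 6 = 188.

188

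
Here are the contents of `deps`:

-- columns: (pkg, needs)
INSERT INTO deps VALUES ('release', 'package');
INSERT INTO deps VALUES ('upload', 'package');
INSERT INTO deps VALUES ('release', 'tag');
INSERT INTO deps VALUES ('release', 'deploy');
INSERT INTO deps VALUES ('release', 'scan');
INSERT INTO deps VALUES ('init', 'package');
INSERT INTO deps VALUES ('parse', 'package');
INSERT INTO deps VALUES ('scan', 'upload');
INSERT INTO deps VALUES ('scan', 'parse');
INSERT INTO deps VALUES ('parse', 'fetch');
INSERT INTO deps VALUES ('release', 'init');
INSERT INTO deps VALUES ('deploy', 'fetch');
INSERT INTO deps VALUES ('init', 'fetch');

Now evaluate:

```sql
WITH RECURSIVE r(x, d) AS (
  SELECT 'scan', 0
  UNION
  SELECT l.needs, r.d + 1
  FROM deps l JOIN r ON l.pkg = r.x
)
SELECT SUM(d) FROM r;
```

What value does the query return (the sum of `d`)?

6

Base: (scan, d=0).
Iteration 1: edges from {scan} -> (parse, d=1), (upload, d=1).
Iteration 2: edges from {parse,upload} -> (fetch, d=2), (package, d=2). [UNION drops 1 duplicate row(s)]
Iteration 3: no outgoing edges from {fetch,package}; recursion stops.
SUM(d) = 0 + 1 + 1 + 2 + 2 = 6.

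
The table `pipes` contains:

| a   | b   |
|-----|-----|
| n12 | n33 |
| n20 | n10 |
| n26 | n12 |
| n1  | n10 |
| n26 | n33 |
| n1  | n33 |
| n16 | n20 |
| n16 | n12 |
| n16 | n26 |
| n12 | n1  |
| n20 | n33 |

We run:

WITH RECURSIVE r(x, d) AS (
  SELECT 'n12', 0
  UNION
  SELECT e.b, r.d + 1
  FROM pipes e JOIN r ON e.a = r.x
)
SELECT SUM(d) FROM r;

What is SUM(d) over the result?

6

Base: (n12, d=0).
Iteration 1: edges from {n12} -> (n1, d=1), (n33, d=1).
Iteration 2: edges from {n1,n33} -> (n10, d=2), (n33, d=2).
Iteration 3: no outgoing edges from {n10,n33}; recursion stops.
SUM(d) = 0 + 1 + 1 + 2 + 2 = 6.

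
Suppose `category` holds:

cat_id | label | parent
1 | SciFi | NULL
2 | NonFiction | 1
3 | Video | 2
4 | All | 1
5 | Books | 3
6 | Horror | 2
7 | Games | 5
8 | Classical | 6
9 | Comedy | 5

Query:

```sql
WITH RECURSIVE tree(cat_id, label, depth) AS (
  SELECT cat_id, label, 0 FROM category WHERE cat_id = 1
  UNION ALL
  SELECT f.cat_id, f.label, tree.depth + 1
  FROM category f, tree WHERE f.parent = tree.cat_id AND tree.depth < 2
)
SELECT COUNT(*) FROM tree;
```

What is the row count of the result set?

Base: cat_id=1 (SciFi) at depth 0.
Iteration 1: rows with parent in {1} -> NonFiction (id 2, depth 1), All (id 4, depth 1).
Iteration 2: rows with parent in {2,4} -> Video (id 3, depth 2), Horror (id 6, depth 2).
Iteration 3: depth < 2 fails for all current rows; recursion stops.
Total rows emitted: 5.

5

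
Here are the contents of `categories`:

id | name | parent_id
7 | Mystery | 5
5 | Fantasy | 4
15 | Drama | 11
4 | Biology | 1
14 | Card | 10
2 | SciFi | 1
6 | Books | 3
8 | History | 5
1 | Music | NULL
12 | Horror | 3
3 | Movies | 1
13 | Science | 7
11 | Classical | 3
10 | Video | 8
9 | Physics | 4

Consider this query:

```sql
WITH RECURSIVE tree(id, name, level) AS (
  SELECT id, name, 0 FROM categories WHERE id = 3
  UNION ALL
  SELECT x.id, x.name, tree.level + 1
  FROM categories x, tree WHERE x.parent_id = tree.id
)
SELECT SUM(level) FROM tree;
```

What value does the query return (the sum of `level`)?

5

Base: id=3 (Movies) at level 0.
Iteration 1: rows with parent_id in {3} -> Books (id 6, level 1), Classical (id 11, level 1), Horror (id 12, level 1).
Iteration 2: rows with parent_id in {6,11,12} -> Drama (id 15, level 2).
Iteration 3: no rows with parent_id in {15}; recursion stops.
SUM(level) = 0 + 1 + 1 + 1 + 2 = 5.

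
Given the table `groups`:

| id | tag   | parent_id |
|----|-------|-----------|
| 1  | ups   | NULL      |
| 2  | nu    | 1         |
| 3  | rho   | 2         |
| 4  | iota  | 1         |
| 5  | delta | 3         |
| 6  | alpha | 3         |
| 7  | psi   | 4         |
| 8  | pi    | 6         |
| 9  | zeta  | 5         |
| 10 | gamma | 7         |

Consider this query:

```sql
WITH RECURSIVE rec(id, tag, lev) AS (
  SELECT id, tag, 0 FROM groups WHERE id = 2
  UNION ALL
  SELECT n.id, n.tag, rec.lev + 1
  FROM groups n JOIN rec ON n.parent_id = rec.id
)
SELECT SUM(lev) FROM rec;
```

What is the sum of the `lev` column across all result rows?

Base: id=2 (nu) at lev 0.
Iteration 1: rows with parent_id in {2} -> rho (id 3, lev 1).
Iteration 2: rows with parent_id in {3} -> delta (id 5, lev 2), alpha (id 6, lev 2).
Iteration 3: rows with parent_id in {5,6} -> pi (id 8, lev 3), zeta (id 9, lev 3).
Iteration 4: no rows with parent_id in {8,9}; recursion stops.
SUM(lev) = 0 + 1 + 2 + 2 + 3 + 3 = 11.

11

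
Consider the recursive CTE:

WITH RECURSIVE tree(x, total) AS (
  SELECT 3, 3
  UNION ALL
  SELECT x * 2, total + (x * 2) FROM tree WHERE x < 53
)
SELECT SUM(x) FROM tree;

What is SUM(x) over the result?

189

Base: x=3, total=3.
Iteration 1: 3 < 53 holds -> x = 3 * 2 = 6, total = 3 + 6 = 9.
Iteration 2: 6 < 53 holds -> x = 6 * 2 = 12, total = 9 + 12 = 21.
Iteration 3: 12 < 53 holds -> x = 12 * 2 = 24, total = 21 + 24 = 45.
Iteration 4: 24 < 53 holds -> x = 24 * 2 = 48, total = 45 + 48 = 93.
Iteration 5: 48 < 53 holds -> x = 48 * 2 = 96, total = 93 + 96 = 189.
Iteration 6: 96 < 53 fails; recursion stops.
SUM(x) = 3 + 6 + 12 + 24 + 48 + 96 = 189.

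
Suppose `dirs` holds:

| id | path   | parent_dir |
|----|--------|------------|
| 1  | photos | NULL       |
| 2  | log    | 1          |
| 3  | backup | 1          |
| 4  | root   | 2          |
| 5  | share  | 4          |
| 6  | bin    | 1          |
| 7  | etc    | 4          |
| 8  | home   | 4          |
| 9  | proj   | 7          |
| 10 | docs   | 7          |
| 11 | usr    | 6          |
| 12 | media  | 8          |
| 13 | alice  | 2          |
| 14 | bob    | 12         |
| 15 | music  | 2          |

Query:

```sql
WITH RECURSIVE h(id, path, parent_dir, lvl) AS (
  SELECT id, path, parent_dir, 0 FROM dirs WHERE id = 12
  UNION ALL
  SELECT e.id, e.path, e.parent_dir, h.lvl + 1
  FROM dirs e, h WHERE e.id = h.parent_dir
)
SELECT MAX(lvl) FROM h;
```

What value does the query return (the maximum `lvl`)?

Base: id=12 (media), parent_dir=8, lvl 0.
Iteration 1: join on id=8 -> home (id 8, parent_dir=4, lvl 1).
Iteration 2: join on id=4 -> root (id 4, parent_dir=2, lvl 2).
Iteration 3: join on id=2 -> log (id 2, parent_dir=1, lvl 3).
Iteration 4: join on id=1 -> photos (id 1, parent_dir=NULL, lvl 4).
Iteration 5: parent_dir is NULL; no match; recursion stops.
lvl values: 0, 1, 2, 3, 4; the maximum is 4.

4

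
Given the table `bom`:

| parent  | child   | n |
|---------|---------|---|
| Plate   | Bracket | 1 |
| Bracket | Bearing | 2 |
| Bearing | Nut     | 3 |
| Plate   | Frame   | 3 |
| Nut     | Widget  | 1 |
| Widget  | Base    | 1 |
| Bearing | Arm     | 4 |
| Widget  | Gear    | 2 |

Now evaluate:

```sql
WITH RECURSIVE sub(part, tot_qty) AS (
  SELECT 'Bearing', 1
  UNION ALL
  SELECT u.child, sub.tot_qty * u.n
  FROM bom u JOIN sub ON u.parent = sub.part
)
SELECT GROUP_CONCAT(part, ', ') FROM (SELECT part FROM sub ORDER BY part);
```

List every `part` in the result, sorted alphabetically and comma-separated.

Base: (Bearing, tot_qty=1).
Iteration 1: components of {Bearing} -> Arm = 1*4 = 4, Nut = 1*3 = 3.
Iteration 2: components of {Arm,Nut} -> Widget = 3*1 = 3.
Iteration 3: components of {Widget} -> Base = 3*1 = 3, Gear = 3*2 = 6.
Iteration 4: no further components; recursion stops.

Arm, Base, Bearing, Gear, Nut, Widget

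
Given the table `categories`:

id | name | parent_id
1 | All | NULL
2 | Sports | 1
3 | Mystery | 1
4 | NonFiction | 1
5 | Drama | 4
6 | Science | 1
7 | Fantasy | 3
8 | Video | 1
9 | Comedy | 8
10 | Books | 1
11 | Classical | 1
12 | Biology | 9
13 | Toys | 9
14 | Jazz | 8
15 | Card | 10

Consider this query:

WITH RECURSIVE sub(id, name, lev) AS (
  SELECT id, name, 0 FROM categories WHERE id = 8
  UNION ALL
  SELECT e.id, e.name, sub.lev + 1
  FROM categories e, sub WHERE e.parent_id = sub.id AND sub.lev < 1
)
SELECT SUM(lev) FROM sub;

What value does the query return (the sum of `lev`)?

Base: id=8 (Video) at lev 0.
Iteration 1: rows with parent_id in {8} -> Comedy (id 9, lev 1), Jazz (id 14, lev 1).
Iteration 2: lev < 1 fails for all current rows; recursion stops.
SUM(lev) = 0 + 1 + 1 = 2.

2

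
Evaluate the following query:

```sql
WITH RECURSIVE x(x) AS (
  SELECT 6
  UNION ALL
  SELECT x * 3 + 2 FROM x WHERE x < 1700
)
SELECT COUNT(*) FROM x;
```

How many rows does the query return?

Base: x=6.
Iteration 1: 6 < 1700 holds -> x = 6 * 3 + 2 = 20.
Iteration 2: 20 < 1700 holds -> x = 20 * 3 + 2 = 62.
Iteration 3: 62 < 1700 holds -> x = 62 * 3 + 2 = 188.
Iteration 4: 188 < 1700 holds -> x = 188 * 3 + 2 = 566.
Iteration 5: 566 < 1700 holds -> x = 566 * 3 + 2 = 1700.
Iteration 6: 1700 < 1700 fails; recursion stops.
Total rows emitted: 6.

6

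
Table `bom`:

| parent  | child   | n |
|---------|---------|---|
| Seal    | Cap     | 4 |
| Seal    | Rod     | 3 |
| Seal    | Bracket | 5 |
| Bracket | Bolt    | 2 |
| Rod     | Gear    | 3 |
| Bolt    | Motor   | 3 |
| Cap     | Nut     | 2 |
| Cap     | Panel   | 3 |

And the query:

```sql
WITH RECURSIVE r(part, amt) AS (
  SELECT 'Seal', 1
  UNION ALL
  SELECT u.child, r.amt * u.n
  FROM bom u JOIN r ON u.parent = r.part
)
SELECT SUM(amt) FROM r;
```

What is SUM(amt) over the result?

82

Base: (Seal, amt=1).
Iteration 1: components of {Seal} -> Bracket = 1*5 = 5, Cap = 1*4 = 4, Rod = 1*3 = 3.
Iteration 2: components of {Bracket,Cap,Rod} -> Bolt = 5*2 = 10, Gear = 3*3 = 9, Nut = 4*2 = 8, Panel = 4*3 = 12.
Iteration 3: components of {Bolt,Gear,Nut,Panel} -> Motor = 10*3 = 30.
Iteration 4: no further components; recursion stops.
SUM(amt) = 1 + 4 + 3 + 5 + 8 + 12 + 9 + 10 + 30 = 82.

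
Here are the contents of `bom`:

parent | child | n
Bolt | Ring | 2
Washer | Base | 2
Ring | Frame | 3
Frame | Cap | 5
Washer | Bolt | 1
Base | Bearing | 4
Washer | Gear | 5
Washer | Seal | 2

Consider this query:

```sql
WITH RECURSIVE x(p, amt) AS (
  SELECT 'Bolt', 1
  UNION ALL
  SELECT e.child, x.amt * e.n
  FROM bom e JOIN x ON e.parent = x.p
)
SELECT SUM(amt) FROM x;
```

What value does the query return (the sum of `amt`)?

39

Base: (Bolt, amt=1).
Iteration 1: components of {Bolt} -> Ring = 1*2 = 2.
Iteration 2: components of {Ring} -> Frame = 2*3 = 6.
Iteration 3: components of {Frame} -> Cap = 6*5 = 30.
Iteration 4: no further components; recursion stops.
SUM(amt) = 1 + 2 + 6 + 30 = 39.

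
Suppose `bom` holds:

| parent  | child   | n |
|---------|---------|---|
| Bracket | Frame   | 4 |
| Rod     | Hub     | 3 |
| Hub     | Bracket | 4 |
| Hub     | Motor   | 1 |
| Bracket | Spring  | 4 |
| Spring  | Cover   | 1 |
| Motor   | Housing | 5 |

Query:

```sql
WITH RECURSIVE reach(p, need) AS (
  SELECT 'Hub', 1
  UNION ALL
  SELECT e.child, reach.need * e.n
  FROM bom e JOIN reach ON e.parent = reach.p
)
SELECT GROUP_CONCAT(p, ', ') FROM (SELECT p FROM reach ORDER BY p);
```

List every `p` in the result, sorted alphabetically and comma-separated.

Base: (Hub, need=1).
Iteration 1: components of {Hub} -> Bracket = 1*4 = 4, Motor = 1*1 = 1.
Iteration 2: components of {Bracket,Motor} -> Frame = 4*4 = 16, Housing = 1*5 = 5, Spring = 4*4 = 16.
Iteration 3: components of {Frame,Housing,Spring} -> Cover = 16*1 = 16.
Iteration 4: no further components; recursion stops.

Bracket, Cover, Frame, Housing, Hub, Motor, Spring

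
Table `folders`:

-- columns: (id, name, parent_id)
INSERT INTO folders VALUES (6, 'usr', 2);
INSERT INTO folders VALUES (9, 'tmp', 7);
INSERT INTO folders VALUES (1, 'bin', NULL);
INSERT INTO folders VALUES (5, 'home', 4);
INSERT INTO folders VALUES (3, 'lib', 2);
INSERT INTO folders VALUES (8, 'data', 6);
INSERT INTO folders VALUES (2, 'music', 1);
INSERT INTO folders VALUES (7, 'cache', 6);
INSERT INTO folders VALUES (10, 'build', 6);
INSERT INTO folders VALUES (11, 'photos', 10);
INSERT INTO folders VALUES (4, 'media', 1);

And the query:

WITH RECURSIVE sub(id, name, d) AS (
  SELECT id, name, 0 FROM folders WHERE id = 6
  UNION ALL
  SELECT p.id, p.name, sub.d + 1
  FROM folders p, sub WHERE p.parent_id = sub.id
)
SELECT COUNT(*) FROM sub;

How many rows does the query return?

Base: id=6 (usr) at d 0.
Iteration 1: rows with parent_id in {6} -> cache (id 7, d 1), data (id 8, d 1), build (id 10, d 1).
Iteration 2: rows with parent_id in {7,8,10} -> tmp (id 9, d 2), photos (id 11, d 2).
Iteration 3: no rows with parent_id in {9,11}; recursion stops.
Total rows emitted: 6.

6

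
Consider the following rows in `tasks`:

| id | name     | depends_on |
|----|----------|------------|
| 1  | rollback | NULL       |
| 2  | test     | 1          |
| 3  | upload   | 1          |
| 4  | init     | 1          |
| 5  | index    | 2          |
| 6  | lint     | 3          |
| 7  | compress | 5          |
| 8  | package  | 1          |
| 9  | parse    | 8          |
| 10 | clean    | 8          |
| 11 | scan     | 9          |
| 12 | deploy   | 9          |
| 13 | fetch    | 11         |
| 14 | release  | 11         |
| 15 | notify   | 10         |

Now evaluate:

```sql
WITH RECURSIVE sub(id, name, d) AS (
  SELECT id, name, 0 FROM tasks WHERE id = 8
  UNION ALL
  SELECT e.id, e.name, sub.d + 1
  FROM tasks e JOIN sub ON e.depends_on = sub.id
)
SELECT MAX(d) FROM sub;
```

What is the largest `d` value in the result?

3

Base: id=8 (package) at d 0.
Iteration 1: rows with depends_on in {8} -> parse (id 9, d 1), clean (id 10, d 1).
Iteration 2: rows with depends_on in {9,10} -> scan (id 11, d 2), deploy (id 12, d 2), notify (id 15, d 2).
Iteration 3: rows with depends_on in {11,12,15} -> fetch (id 13, d 3), release (id 14, d 3).
Iteration 4: no rows with depends_on in {13,14}; recursion stops.
d values: 0, 1, 1, 2, 2, 2, 3, 3; the maximum is 3.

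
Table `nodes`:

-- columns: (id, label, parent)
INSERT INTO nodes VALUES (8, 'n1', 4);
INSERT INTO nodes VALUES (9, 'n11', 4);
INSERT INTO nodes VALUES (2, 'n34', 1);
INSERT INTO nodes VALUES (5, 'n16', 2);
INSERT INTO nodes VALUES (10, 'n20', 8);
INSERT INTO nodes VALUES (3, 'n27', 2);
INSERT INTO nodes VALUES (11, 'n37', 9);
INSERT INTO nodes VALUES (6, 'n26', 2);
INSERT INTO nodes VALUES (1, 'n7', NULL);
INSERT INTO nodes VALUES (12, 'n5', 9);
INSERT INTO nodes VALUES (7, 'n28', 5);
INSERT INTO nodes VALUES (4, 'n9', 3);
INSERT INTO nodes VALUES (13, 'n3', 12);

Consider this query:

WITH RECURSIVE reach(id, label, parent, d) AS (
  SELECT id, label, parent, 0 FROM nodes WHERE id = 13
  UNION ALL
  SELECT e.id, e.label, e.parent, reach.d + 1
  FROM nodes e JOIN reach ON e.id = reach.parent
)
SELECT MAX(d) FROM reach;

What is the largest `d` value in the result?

Base: id=13 (n3), parent=12, d 0.
Iteration 1: join on id=12 -> n5 (id 12, parent=9, d 1).
Iteration 2: join on id=9 -> n11 (id 9, parent=4, d 2).
Iteration 3: join on id=4 -> n9 (id 4, parent=3, d 3).
Iteration 4: join on id=3 -> n27 (id 3, parent=2, d 4).
Iteration 5: join on id=2 -> n34 (id 2, parent=1, d 5).
Iteration 6: join on id=1 -> n7 (id 1, parent=NULL, d 6).
Iteration 7: parent is NULL; no match; recursion stops.
d values: 0, 1, 2, 3, 4, 5, 6; the maximum is 6.

6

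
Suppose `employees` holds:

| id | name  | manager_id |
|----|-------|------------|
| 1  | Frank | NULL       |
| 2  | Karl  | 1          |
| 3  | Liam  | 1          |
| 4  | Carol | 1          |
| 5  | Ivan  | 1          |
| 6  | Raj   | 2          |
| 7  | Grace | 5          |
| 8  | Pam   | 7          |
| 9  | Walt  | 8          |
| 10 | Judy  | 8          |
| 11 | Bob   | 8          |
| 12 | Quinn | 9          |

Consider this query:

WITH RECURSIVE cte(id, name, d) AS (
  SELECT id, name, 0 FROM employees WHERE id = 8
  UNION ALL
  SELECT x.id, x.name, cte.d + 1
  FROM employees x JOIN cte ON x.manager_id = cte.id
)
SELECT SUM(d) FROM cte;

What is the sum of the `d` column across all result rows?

5

Base: id=8 (Pam) at d 0.
Iteration 1: rows with manager_id in {8} -> Walt (id 9, d 1), Judy (id 10, d 1), Bob (id 11, d 1).
Iteration 2: rows with manager_id in {9,10,11} -> Quinn (id 12, d 2).
Iteration 3: no rows with manager_id in {12}; recursion stops.
SUM(d) = 0 + 1 + 1 + 1 + 2 = 5.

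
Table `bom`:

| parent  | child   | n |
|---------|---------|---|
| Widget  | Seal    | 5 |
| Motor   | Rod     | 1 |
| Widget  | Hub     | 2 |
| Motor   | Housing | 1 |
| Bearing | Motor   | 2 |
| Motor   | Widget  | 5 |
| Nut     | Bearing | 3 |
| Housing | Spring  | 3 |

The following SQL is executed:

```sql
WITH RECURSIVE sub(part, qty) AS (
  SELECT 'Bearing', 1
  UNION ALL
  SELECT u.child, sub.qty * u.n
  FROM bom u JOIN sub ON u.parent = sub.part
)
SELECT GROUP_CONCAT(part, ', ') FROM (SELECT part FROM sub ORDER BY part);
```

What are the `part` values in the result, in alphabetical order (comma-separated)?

Bearing, Housing, Hub, Motor, Rod, Seal, Spring, Widget

Base: (Bearing, qty=1).
Iteration 1: components of {Bearing} -> Motor = 1*2 = 2.
Iteration 2: components of {Motor} -> Housing = 2*1 = 2, Rod = 2*1 = 2, Widget = 2*5 = 10.
Iteration 3: components of {Housing,Rod,Widget} -> Hub = 10*2 = 20, Seal = 10*5 = 50, Spring = 2*3 = 6.
Iteration 4: no further components; recursion stops.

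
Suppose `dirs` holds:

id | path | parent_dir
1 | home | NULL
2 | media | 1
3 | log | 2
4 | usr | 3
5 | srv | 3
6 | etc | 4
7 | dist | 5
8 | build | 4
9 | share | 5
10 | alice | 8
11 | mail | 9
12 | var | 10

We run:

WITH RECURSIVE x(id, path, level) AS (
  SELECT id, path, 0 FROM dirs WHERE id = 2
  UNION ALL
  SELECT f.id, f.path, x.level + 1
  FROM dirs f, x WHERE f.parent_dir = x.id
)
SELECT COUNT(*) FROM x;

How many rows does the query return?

Base: id=2 (media) at level 0.
Iteration 1: rows with parent_dir in {2} -> log (id 3, level 1).
Iteration 2: rows with parent_dir in {3} -> usr (id 4, level 2), srv (id 5, level 2).
Iteration 3: rows with parent_dir in {4,5} -> etc (id 6, level 3), dist (id 7, level 3), build (id 8, level 3), share (id 9, level 3).
Iteration 4: rows with parent_dir in {6,7,8,9} -> alice (id 10, level 4), mail (id 11, level 4).
Iteration 5: rows with parent_dir in {10,11} -> var (id 12, level 5).
Iteration 6: no rows with parent_dir in {12}; recursion stops.
Total rows emitted: 11.

11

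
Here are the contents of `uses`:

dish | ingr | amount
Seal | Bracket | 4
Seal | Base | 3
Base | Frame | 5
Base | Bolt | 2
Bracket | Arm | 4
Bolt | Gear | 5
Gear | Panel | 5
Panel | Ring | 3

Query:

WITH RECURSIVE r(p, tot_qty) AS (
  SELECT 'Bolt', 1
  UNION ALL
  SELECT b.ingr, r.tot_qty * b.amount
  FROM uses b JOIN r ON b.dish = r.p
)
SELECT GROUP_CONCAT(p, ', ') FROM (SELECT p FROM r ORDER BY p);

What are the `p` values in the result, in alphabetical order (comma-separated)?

Bolt, Gear, Panel, Ring

Base: (Bolt, tot_qty=1).
Iteration 1: components of {Bolt} -> Gear = 1*5 = 5.
Iteration 2: components of {Gear} -> Panel = 5*5 = 25.
Iteration 3: components of {Panel} -> Ring = 25*3 = 75.
Iteration 4: no further components; recursion stops.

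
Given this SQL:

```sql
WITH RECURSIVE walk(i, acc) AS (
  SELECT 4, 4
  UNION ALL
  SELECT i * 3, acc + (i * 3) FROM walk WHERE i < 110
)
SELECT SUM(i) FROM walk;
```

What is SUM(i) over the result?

484

Base: i=4, acc=4.
Iteration 1: 4 < 110 holds -> i = 4 * 3 = 12, acc = 4 + 12 = 16.
Iteration 2: 12 < 110 holds -> i = 12 * 3 = 36, acc = 16 + 36 = 52.
Iteration 3: 36 < 110 holds -> i = 36 * 3 = 108, acc = 52 + 108 = 160.
Iteration 4: 108 < 110 holds -> i = 108 * 3 = 324, acc = 160 + 324 = 484.
Iteration 5: 324 < 110 fails; recursion stops.
SUM(i) = 4 + 12 + 36 + 108 + 324 = 484.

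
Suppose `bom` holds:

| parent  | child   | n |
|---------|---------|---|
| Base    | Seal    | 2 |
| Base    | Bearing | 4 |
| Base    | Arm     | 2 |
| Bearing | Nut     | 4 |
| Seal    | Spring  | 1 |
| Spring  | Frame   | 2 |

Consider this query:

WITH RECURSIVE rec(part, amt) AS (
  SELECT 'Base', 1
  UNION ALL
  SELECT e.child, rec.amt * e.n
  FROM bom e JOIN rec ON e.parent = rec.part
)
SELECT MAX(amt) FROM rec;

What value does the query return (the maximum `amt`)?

Base: (Base, amt=1).
Iteration 1: components of {Base} -> Arm = 1*2 = 2, Bearing = 1*4 = 4, Seal = 1*2 = 2.
Iteration 2: components of {Arm,Bearing,Seal} -> Nut = 4*4 = 16, Spring = 2*1 = 2.
Iteration 3: components of {Nut,Spring} -> Frame = 2*2 = 4.
Iteration 4: no further components; recursion stops.
amt values: 1, 2, 4, 2, 2, 16, 4; the maximum is 16.

16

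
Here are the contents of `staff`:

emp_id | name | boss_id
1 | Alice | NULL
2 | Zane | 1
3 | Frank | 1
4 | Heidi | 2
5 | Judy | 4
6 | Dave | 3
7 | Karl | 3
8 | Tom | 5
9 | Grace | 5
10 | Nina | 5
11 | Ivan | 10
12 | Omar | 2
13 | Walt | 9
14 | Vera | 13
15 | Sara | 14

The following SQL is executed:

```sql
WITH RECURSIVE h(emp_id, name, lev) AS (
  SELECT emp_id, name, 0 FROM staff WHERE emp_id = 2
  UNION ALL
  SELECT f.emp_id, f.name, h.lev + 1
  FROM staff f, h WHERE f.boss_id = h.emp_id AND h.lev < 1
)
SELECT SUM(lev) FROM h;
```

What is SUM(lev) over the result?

Base: emp_id=2 (Zane) at lev 0.
Iteration 1: rows with boss_id in {2} -> Heidi (id 4, lev 1), Omar (id 12, lev 1).
Iteration 2: lev < 1 fails for all current rows; recursion stops.
SUM(lev) = 0 + 1 + 1 = 2.

2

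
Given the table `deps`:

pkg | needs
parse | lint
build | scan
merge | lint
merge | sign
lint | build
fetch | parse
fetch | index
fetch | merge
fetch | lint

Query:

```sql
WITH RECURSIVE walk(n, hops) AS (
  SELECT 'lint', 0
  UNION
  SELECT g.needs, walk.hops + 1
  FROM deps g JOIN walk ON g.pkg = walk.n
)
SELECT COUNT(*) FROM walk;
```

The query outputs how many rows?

Base: (lint, hops=0).
Iteration 1: edges from {lint} -> (build, hops=1).
Iteration 2: edges from {build} -> (scan, hops=2).
Iteration 3: no outgoing edges from {scan}; recursion stops.
Total rows emitted: 3.

3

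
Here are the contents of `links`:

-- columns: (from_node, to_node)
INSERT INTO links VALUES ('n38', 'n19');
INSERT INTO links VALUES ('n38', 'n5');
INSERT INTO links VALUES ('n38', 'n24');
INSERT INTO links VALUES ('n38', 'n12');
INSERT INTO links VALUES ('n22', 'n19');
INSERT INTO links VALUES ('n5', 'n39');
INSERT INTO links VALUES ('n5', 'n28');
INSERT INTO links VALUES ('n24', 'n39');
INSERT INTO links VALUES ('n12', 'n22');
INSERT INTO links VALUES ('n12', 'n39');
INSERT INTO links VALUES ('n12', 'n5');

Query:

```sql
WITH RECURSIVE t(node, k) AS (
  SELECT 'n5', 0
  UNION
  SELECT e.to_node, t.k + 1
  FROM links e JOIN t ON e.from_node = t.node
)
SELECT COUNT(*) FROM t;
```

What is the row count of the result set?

3

Base: (n5, k=0).
Iteration 1: edges from {n5} -> (n28, k=1), (n39, k=1).
Iteration 2: no outgoing edges from {n28,n39}; recursion stops.
Total rows emitted: 3.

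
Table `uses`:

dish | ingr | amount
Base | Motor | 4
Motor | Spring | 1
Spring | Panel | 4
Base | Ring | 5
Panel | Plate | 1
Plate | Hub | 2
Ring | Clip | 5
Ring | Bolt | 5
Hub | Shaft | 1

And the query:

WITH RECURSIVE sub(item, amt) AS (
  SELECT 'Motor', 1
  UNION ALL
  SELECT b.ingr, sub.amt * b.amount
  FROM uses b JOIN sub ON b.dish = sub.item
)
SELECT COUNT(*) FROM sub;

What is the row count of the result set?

6

Base: (Motor, amt=1).
Iteration 1: components of {Motor} -> Spring = 1*1 = 1.
Iteration 2: components of {Spring} -> Panel = 1*4 = 4.
Iteration 3: components of {Panel} -> Plate = 4*1 = 4.
Iteration 4: components of {Plate} -> Hub = 4*2 = 8.
Iteration 5: components of {Hub} -> Shaft = 8*1 = 8.
Iteration 6: no further components; recursion stops.
Total rows emitted: 6.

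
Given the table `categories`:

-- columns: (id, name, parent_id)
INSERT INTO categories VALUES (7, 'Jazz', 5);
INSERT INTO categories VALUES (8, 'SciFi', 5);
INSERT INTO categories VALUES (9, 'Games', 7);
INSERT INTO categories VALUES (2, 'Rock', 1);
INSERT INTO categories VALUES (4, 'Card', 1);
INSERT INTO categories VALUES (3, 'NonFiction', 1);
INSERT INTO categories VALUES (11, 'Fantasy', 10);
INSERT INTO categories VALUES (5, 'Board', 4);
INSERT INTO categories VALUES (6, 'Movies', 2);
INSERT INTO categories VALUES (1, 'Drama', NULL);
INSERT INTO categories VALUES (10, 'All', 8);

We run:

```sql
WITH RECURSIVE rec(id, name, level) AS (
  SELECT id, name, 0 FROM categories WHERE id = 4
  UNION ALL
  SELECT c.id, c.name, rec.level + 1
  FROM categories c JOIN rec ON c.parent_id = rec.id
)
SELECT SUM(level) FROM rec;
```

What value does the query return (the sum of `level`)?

Base: id=4 (Card) at level 0.
Iteration 1: rows with parent_id in {4} -> Board (id 5, level 1).
Iteration 2: rows with parent_id in {5} -> Jazz (id 7, level 2), SciFi (id 8, level 2).
Iteration 3: rows with parent_id in {7,8} -> Games (id 9, level 3), All (id 10, level 3).
Iteration 4: rows with parent_id in {9,10} -> Fantasy (id 11, level 4).
Iteration 5: no rows with parent_id in {11}; recursion stops.
SUM(level) = 0 + 1 + 2 + 2 + 3 + 3 + 4 = 15.

15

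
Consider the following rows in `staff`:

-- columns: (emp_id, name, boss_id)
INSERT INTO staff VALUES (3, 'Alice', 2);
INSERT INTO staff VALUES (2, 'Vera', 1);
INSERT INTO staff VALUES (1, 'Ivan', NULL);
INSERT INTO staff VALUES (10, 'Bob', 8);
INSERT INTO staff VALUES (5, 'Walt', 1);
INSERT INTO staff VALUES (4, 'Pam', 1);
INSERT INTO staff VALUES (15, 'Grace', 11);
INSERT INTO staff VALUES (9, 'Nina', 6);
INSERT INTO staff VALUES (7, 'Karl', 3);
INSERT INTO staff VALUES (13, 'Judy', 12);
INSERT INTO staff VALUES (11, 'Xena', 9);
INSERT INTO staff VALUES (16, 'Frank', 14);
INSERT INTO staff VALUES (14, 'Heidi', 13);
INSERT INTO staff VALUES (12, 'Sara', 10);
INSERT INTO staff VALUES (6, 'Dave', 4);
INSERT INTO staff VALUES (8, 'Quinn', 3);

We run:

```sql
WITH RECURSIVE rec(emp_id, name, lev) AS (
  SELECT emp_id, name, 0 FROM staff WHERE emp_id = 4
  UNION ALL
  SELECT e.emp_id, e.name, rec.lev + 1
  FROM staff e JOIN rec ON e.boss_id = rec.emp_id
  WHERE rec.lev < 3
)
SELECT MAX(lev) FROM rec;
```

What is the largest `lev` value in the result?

Base: emp_id=4 (Pam) at lev 0.
Iteration 1: rows with boss_id in {4} -> Dave (id 6, lev 1).
Iteration 2: rows with boss_id in {6} -> Nina (id 9, lev 2).
Iteration 3: rows with boss_id in {9} -> Xena (id 11, lev 3).
Iteration 4: lev < 3 fails for all current rows; recursion stops.
lev values: 0, 1, 2, 3; the maximum is 3.

3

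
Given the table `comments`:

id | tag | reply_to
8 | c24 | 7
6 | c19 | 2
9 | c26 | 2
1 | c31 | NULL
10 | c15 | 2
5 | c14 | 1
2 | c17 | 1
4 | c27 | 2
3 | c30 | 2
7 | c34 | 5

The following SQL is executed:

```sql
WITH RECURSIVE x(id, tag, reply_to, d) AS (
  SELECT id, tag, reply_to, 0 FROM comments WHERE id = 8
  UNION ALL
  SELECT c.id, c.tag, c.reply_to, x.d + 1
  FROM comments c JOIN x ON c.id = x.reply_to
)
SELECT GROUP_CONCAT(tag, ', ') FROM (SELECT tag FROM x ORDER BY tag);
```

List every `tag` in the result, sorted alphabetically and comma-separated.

c14, c24, c31, c34

Base: id=8 (c24), reply_to=7, d 0.
Iteration 1: join on id=7 -> c34 (id 7, reply_to=5, d 1).
Iteration 2: join on id=5 -> c14 (id 5, reply_to=1, d 2).
Iteration 3: join on id=1 -> c31 (id 1, reply_to=NULL, d 3).
Iteration 4: reply_to is NULL; no match; recursion stops.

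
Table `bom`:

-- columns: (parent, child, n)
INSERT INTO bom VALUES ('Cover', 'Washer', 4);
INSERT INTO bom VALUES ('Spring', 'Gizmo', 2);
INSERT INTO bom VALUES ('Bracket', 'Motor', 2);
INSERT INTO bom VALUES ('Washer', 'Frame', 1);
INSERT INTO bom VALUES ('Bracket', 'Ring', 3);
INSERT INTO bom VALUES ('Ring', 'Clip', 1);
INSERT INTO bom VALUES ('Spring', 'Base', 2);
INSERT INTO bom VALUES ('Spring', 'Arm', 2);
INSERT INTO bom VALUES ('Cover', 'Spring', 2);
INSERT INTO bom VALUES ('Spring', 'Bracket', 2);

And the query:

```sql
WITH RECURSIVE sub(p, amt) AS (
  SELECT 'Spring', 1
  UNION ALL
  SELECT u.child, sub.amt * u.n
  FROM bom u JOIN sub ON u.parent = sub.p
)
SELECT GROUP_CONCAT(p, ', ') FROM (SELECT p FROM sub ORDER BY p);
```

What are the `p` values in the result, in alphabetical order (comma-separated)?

Arm, Base, Bracket, Clip, Gizmo, Motor, Ring, Spring

Base: (Spring, amt=1).
Iteration 1: components of {Spring} -> Arm = 1*2 = 2, Base = 1*2 = 2, Bracket = 1*2 = 2, Gizmo = 1*2 = 2.
Iteration 2: components of {Arm,Base,Bracket,Gizmo} -> Motor = 2*2 = 4, Ring = 2*3 = 6.
Iteration 3: components of {Motor,Ring} -> Clip = 6*1 = 6.
Iteration 4: no further components; recursion stops.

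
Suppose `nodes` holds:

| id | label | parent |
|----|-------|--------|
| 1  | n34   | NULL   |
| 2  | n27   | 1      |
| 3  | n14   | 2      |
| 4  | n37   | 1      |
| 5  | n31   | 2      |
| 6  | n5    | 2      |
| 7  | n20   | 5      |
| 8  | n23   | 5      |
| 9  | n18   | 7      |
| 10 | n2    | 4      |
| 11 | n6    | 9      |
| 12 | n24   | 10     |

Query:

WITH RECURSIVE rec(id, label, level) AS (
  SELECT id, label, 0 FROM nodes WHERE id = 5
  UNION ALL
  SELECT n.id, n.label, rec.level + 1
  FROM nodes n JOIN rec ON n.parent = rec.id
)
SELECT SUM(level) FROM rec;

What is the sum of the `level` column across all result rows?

Base: id=5 (n31) at level 0.
Iteration 1: rows with parent in {5} -> n20 (id 7, level 1), n23 (id 8, level 1).
Iteration 2: rows with parent in {7,8} -> n18 (id 9, level 2).
Iteration 3: rows with parent in {9} -> n6 (id 11, level 3).
Iteration 4: no rows with parent in {11}; recursion stops.
SUM(level) = 0 + 1 + 1 + 2 + 3 = 7.

7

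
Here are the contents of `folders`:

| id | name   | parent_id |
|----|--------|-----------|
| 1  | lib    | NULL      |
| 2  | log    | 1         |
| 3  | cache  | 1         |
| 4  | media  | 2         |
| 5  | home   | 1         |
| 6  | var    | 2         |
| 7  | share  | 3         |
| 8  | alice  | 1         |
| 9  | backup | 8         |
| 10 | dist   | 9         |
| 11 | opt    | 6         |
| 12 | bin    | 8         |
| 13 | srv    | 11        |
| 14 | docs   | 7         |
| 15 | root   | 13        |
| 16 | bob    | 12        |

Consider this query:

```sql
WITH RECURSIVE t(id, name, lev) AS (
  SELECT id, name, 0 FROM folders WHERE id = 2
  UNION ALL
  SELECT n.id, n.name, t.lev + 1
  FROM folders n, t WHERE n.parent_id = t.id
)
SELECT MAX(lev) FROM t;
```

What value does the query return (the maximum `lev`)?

4

Base: id=2 (log) at lev 0.
Iteration 1: rows with parent_id in {2} -> media (id 4, lev 1), var (id 6, lev 1).
Iteration 2: rows with parent_id in {4,6} -> opt (id 11, lev 2).
Iteration 3: rows with parent_id in {11} -> srv (id 13, lev 3).
Iteration 4: rows with parent_id in {13} -> root (id 15, lev 4).
Iteration 5: no rows with parent_id in {15}; recursion stops.
lev values: 0, 1, 1, 2, 3, 4; the maximum is 4.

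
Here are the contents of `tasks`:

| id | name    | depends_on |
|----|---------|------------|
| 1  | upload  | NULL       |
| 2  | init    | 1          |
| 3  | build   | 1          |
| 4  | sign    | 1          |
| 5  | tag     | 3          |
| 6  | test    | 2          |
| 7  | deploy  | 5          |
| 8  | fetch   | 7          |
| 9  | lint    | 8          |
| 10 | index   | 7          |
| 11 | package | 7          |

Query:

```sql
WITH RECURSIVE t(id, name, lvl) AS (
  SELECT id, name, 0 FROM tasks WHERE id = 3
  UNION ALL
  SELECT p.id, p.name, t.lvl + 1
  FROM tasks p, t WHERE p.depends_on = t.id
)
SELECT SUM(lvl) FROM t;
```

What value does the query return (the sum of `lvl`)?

Base: id=3 (build) at lvl 0.
Iteration 1: rows with depends_on in {3} -> tag (id 5, lvl 1).
Iteration 2: rows with depends_on in {5} -> deploy (id 7, lvl 2).
Iteration 3: rows with depends_on in {7} -> fetch (id 8, lvl 3), index (id 10, lvl 3), package (id 11, lvl 3).
Iteration 4: rows with depends_on in {8,10,11} -> lint (id 9, lvl 4).
Iteration 5: no rows with depends_on in {9}; recursion stops.
SUM(lvl) = 0 + 1 + 2 + 3 + 3 + 3 + 4 = 16.

16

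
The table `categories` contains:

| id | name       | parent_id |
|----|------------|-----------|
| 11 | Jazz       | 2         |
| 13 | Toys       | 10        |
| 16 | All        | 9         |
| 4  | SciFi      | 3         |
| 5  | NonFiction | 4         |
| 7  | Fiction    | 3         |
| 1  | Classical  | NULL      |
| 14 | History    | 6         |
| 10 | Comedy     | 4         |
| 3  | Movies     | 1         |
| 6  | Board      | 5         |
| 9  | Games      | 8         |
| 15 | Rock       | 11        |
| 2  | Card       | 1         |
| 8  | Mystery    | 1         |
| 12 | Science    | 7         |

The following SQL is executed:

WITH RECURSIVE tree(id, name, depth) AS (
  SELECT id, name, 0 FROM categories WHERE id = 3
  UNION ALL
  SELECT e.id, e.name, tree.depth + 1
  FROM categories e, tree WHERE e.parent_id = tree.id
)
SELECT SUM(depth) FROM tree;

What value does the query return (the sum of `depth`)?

18

Base: id=3 (Movies) at depth 0.
Iteration 1: rows with parent_id in {3} -> SciFi (id 4, depth 1), Fiction (id 7, depth 1).
Iteration 2: rows with parent_id in {4,7} -> NonFiction (id 5, depth 2), Comedy (id 10, depth 2), Science (id 12, depth 2).
Iteration 3: rows with parent_id in {5,10,12} -> Board (id 6, depth 3), Toys (id 13, depth 3).
Iteration 4: rows with parent_id in {6,13} -> History (id 14, depth 4).
Iteration 5: no rows with parent_id in {14}; recursion stops.
SUM(depth) = 0 + 1 + 1 + 2 + 2 + 2 + 3 + 3 + 4 = 18.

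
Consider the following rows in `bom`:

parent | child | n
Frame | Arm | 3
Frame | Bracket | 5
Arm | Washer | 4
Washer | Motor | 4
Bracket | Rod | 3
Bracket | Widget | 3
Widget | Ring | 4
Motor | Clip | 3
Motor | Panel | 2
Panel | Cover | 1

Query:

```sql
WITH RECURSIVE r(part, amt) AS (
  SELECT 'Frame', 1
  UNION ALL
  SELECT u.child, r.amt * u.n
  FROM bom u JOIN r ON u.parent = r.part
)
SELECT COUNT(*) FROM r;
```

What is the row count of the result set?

Base: (Frame, amt=1).
Iteration 1: components of {Frame} -> Arm = 1*3 = 3, Bracket = 1*5 = 5.
Iteration 2: components of {Arm,Bracket} -> Rod = 5*3 = 15, Washer = 3*4 = 12, Widget = 5*3 = 15.
Iteration 3: components of {Rod,Washer,Widget} -> Motor = 12*4 = 48, Ring = 15*4 = 60.
Iteration 4: components of {Motor,Ring} -> Clip = 48*3 = 144, Panel = 48*2 = 96.
Iteration 5: components of {Clip,Panel} -> Cover = 96*1 = 96.
Iteration 6: no further components; recursion stops.
Total rows emitted: 11.

11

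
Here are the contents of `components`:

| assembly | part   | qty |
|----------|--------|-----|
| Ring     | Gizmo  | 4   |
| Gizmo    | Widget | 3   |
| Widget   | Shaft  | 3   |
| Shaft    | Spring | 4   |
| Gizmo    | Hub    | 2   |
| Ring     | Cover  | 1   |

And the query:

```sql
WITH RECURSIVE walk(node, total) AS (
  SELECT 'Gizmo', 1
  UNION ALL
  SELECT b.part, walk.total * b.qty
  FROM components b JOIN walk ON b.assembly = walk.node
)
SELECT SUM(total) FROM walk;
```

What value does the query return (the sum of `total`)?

51

Base: (Gizmo, total=1).
Iteration 1: components of {Gizmo} -> Hub = 1*2 = 2, Widget = 1*3 = 3.
Iteration 2: components of {Hub,Widget} -> Shaft = 3*3 = 9.
Iteration 3: components of {Shaft} -> Spring = 9*4 = 36.
Iteration 4: no further components; recursion stops.
SUM(total) = 1 + 3 + 2 + 9 + 36 = 51.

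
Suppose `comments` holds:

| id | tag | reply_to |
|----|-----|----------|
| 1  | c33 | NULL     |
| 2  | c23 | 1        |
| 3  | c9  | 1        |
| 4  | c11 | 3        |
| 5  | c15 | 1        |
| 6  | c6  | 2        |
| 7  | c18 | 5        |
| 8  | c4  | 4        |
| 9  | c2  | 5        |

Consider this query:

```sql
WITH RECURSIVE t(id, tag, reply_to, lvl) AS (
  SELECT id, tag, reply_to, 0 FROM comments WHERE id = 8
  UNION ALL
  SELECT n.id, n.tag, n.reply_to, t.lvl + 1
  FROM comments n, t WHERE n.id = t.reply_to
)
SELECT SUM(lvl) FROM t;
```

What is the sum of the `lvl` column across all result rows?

Base: id=8 (c4), reply_to=4, lvl 0.
Iteration 1: join on id=4 -> c11 (id 4, reply_to=3, lvl 1).
Iteration 2: join on id=3 -> c9 (id 3, reply_to=1, lvl 2).
Iteration 3: join on id=1 -> c33 (id 1, reply_to=NULL, lvl 3).
Iteration 4: reply_to is NULL; no match; recursion stops.
SUM(lvl) = 0 + 1 + 2 + 3 = 6.

6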